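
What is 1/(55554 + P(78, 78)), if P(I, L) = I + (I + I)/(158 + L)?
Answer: 59/3282327 ≈ 1.7975e-5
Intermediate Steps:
P(I, L) = I + 2*I/(158 + L) (P(I, L) = I + (2*I)/(158 + L) = I + 2*I/(158 + L))
1/(55554 + P(78, 78)) = 1/(55554 + 78*(160 + 78)/(158 + 78)) = 1/(55554 + 78*238/236) = 1/(55554 + 78*(1/236)*238) = 1/(55554 + 4641/59) = 1/(3282327/59) = 59/3282327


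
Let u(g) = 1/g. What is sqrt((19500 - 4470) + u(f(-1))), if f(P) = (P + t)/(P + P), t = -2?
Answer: 2*sqrt(33819)/3 ≈ 122.60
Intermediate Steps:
f(P) = (-2 + P)/(2*P) (f(P) = (P - 2)/(P + P) = (-2 + P)/((2*P)) = (-2 + P)*(1/(2*P)) = (-2 + P)/(2*P))
sqrt((19500 - 4470) + u(f(-1))) = sqrt((19500 - 4470) + 1/((1/2)*(-2 - 1)/(-1))) = sqrt(15030 + 1/((1/2)*(-1)*(-3))) = sqrt(15030 + 1/(3/2)) = sqrt(15030 + 2/3) = sqrt(45092/3) = 2*sqrt(33819)/3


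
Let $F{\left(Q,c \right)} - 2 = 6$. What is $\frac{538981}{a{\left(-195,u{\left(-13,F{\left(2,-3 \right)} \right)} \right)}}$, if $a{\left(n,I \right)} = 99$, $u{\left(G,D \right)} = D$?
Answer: $\frac{538981}{99} \approx 5444.3$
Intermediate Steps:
$F{\left(Q,c \right)} = 8$ ($F{\left(Q,c \right)} = 2 + 6 = 8$)
$\frac{538981}{a{\left(-195,u{\left(-13,F{\left(2,-3 \right)} \right)} \right)}} = \frac{538981}{99}$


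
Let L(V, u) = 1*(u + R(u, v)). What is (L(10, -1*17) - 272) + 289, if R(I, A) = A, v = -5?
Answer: -5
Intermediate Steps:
L(V, u) = -5 + u (L(V, u) = 1*(u - 5) = 1*(-5 + u) = -5 + u)
(L(10, -1*17) - 272) + 289 = ((-5 - 1*17) - 272) + 289 = ((-5 - 17) - 272) + 289 = (-22 - 272) + 289 = -294 + 289 = -5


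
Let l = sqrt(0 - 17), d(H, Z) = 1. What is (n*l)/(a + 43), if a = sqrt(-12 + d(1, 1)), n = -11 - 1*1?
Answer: -12*sqrt(17)/(sqrt(11) - 43*I) ≈ -0.088225 - 1.1438*I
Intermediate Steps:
l = I*sqrt(17) (l = sqrt(-17) = I*sqrt(17) ≈ 4.1231*I)
n = -12 (n = -11 - 1 = -12)
a = I*sqrt(11) (a = sqrt(-12 + 1) = sqrt(-11) = I*sqrt(11) ≈ 3.3166*I)
(n*l)/(a + 43) = (-12*I*sqrt(17))/(I*sqrt(11) + 43) = (-12*I*sqrt(17))/(43 + I*sqrt(11)) = -12*I*sqrt(17)/(43 + I*sqrt(11))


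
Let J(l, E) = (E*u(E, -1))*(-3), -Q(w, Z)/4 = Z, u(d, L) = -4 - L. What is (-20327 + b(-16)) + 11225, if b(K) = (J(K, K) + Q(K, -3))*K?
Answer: -6990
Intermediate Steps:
Q(w, Z) = -4*Z
J(l, E) = 9*E (J(l, E) = (E*(-4 - 1*(-1)))*(-3) = (E*(-4 + 1))*(-3) = (E*(-3))*(-3) = -3*E*(-3) = 9*E)
b(K) = K*(12 + 9*K) (b(K) = (9*K - 4*(-3))*K = (9*K + 12)*K = (12 + 9*K)*K = K*(12 + 9*K))
(-20327 + b(-16)) + 11225 = (-20327 + 3*(-16)*(4 + 3*(-16))) + 11225 = (-20327 + 3*(-16)*(4 - 48)) + 11225 = (-20327 + 3*(-16)*(-44)) + 11225 = (-20327 + 2112) + 11225 = -18215 + 11225 = -6990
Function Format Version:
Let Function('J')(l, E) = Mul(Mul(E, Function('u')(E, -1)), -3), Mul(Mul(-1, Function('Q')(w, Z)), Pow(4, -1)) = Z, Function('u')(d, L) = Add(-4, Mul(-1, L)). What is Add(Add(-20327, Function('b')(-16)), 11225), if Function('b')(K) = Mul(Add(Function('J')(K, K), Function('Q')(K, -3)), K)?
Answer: -6990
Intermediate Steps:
Function('Q')(w, Z) = Mul(-4, Z)
Function('J')(l, E) = Mul(9, E) (Function('J')(l, E) = Mul(Mul(E, Add(-4, Mul(-1, -1))), -3) = Mul(Mul(E, Add(-4, 1)), -3) = Mul(Mul(E, -3), -3) = Mul(Mul(-3, E), -3) = Mul(9, E))
Function('b')(K) = Mul(K, Add(12, Mul(9, K))) (Function('b')(K) = Mul(Add(Mul(9, K), Mul(-4, -3)), K) = Mul(Add(Mul(9, K), 12), K) = Mul(Add(12, Mul(9, K)), K) = Mul(K, Add(12, Mul(9, K))))
Add(Add(-20327, Function('b')(-16)), 11225) = Add(Add(-20327, Mul(3, -16, Add(4, Mul(3, -16)))), 11225) = Add(Add(-20327, Mul(3, -16, Add(4, -48))), 11225) = Add(Add(-20327, Mul(3, -16, -44)), 11225) = Add(Add(-20327, 2112), 11225) = Add(-18215, 11225) = -6990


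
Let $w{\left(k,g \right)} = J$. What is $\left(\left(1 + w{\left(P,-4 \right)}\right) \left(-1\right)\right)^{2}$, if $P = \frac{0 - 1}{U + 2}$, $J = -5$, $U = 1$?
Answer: $16$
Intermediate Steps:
$P = - \frac{1}{3}$ ($P = \frac{0 - 1}{1 + 2} = - \frac{1}{3} \approx -0.33333$)
$w{\left(k,g \right)} = -5$
$\left(\left(1 + w{\left(P,-4 \right)}\right) \left(-1\right)\right)^{2} = \left(\left(1 - 5\right) \left(-1\right)\right)^{2} = \left(\left(-4\right) \left(-1\right)\right)^{2} = 4^{2} = 16$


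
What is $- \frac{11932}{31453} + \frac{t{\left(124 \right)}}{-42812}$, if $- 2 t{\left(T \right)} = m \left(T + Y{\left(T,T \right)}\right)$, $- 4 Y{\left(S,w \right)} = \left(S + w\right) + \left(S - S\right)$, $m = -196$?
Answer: $- \frac{25069329}{48091637} \approx -0.52128$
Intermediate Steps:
$Y{\left(S,w \right)} = - \frac{S}{4} - \frac{w}{4}$ ($Y{\left(S,w \right)} = - \frac{\left(S + w\right) + \left(S - S\right)}{4} = - \frac{\left(S + w\right) + 0}{4} = - \frac{S + w}{4} = - \frac{S}{4} - \frac{w}{4}$)
$t{\left(T \right)} = 49 T$ ($t{\left(T \right)} = - \frac{\left(-196\right) \left(T - \frac{T}{2}\right)}{2} = - \frac{\left(-196\right) \frac{T}{2}}{2} = - \frac{\left(-98\right) T}{2} = 49 T$)
$- \frac{11932}{31453} + \frac{t{\left(124 \right)}}{-42812} = - \frac{11932}{31453} + \frac{49 \cdot 124}{-42812} = \left(-11932\right) \frac{1}{31453} + 6076 \left(- \frac{1}{42812}\right) = - \frac{11932}{31453} - \frac{217}{1529} = - \frac{25069329}{48091637}$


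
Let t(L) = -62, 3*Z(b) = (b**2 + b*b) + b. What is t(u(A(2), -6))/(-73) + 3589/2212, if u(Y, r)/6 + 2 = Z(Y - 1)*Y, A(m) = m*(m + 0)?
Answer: 399141/161476 ≈ 2.4718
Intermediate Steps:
Z(b) = b/3 + 2*b**2/3 (Z(b) = ((b**2 + b*b) + b)/3 = ((b**2 + b**2) + b)/3 = (2*b**2 + b)/3 = (b + 2*b**2)/3 = b/3 + 2*b**2/3)
A(m) = m**2 (A(m) = m*m = m**2)
u(Y, r) = -12 + 2*Y*(-1 + Y)*(-1 + 2*Y) (u(Y, r) = -12 + 6*(((Y - 1)*(1 + 2*(Y - 1))/3)*Y) = -12 + 6*(((-1 + Y)*(1 + 2*(-1 + Y))/3)*Y) = -12 + 6*(((-1 + Y)*(1 + (-2 + 2*Y))/3)*Y) = -12 + 6*(((-1 + Y)*(-1 + 2*Y)/3)*Y) = -12 + 6*(Y*(-1 + Y)*(-1 + 2*Y)/3) = -12 + 2*Y*(-1 + Y)*(-1 + 2*Y))
t(u(A(2), -6))/(-73) + 3589/2212 = -62/(-73) + 3589/2212 = -62*(-1/73) + 3589*(1/2212) = 62/73 + 3589/2212 = 399141/161476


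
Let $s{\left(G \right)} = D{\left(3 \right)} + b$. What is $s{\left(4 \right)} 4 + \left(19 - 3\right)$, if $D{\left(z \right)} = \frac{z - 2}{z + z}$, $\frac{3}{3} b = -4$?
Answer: $\frac{2}{3} \approx 0.66667$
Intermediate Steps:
$b = -4$
$D{\left(z \right)} = \frac{-2 + z}{2 z}$
$s{\left(G \right)} = - \frac{23}{6}$ ($s{\left(G \right)} = \frac{-2 + 3}{2 \cdot 3} - 4 = \frac{1}{2} \cdot \frac{1}{3} \cdot 1 - 4 = \frac{1}{6} - 4 = - \frac{23}{6}$)
$s{\left(4 \right)} 4 + \left(19 - 3\right) = \left(- \frac{23}{6}\right) 4 + \left(19 - 3\right) = - \frac{46}{3} + \left(19 - 3\right) = - \frac{46}{3} + 16 = \frac{2}{3}$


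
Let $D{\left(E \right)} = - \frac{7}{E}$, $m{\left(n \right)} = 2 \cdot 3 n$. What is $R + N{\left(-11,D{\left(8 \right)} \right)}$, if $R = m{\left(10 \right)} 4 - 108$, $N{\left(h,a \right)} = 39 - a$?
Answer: $\frac{1375}{8} \approx 171.88$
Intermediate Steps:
$m{\left(n \right)} = 6 n$
$R = 132$ ($R = 6 \cdot 10 \cdot 4 - 108 = 60 \cdot 4 - 108 = 240 - 108 = 132$)
$R + N{\left(-11,D{\left(8 \right)} \right)} = 132 + \left(39 - - \frac{7}{8}\right) = 132 + \left(39 + \frac{7}{8}\right) = 132 + \frac{319}{8} = \frac{1375}{8}$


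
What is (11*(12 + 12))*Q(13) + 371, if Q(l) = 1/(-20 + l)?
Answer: 2333/7 ≈ 333.29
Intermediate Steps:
(11*(12 + 12))*Q(13) + 371 = (11*(12 + 12))/(-20 + 13) + 371 = (11*24)/(-7) + 371 = 264*(-⅐) + 371 = -264/7 + 371 = 2333/7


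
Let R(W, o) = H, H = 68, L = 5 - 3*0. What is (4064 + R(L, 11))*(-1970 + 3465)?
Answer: 6177340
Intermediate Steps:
L = 5 (L = 5 + 0 = 5)
R(W, o) = 68
(4064 + R(L, 11))*(-1970 + 3465) = (4064 + 68)*(-1970 + 3465) = 4132*1495 = 6177340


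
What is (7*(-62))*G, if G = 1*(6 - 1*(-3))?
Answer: -3906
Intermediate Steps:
G = 9 (G = 1*(6 + 3) = 1*9 = 9)
(7*(-62))*G = (7*(-62))*9 = -434*9 = -3906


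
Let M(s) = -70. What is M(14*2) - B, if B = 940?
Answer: -1010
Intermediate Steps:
M(14*2) - B = -70 - 1*940 = -70 - 940 = -1010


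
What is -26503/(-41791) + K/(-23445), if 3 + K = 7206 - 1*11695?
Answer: 809088007/979789995 ≈ 0.82578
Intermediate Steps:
K = -4492 (K = -3 + (7206 - 1*11695) = -3 + (7206 - 11695) = -3 - 4489 = -4492)
-26503/(-41791) + K/(-23445) = -26503/(-41791) - 4492/(-23445) = -26503*(-1/41791) - 4492*(-1/23445) = 26503/41791 + 4492/23445 = 809088007/979789995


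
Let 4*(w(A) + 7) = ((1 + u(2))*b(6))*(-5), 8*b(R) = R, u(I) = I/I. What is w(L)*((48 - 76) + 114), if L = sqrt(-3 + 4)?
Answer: -3053/4 ≈ -763.25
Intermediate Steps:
u(I) = 1
b(R) = R/8
L = 1 (L = sqrt(1) = 1)
w(A) = -71/8 (w(A) = -7 + (((1 + 1)*((1/8)*6))*(-5))/4 = -7 + ((2*(3/4))*(-5))/4 = -7 + ((3/2)*(-5))/4 = -7 + (1/4)*(-15/2) = -7 - 15/8 = -71/8)
w(L)*((48 - 76) + 114) = -71*((48 - 76) + 114)/8 = -71*(-28 + 114)/8 = -71/8*86 = -3053/4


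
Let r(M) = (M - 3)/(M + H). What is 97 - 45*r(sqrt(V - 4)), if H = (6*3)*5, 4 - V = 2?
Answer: 398977/4051 - 4185*I*sqrt(2)/8102 ≈ 98.489 - 0.7305*I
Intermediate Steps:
V = 2 (V = 4 - 1*2 = 4 - 2 = 2)
H = 90 (H = 18*5 = 90)
r(M) = (-3 + M)/(90 + M) (r(M) = (M - 3)/(M + 90) = (-3 + M)/(90 + M))
97 - 45*r(sqrt(V - 4)) = 97 - 45*(-3 + sqrt(2 - 4))/(90 + sqrt(2 - 4)) = 97 - 45*(-3 + sqrt(-2))/(90 + sqrt(-2)) = 97 - 45*(-3 + I*sqrt(2))/(90 + I*sqrt(2))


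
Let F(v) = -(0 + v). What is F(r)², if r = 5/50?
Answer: 1/100 ≈ 0.010000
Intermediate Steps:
r = ⅒ (r = 5*(1/50) = ⅒ ≈ 0.10000)
F(v) = -v
F(r)² = (-1*⅒)² = (-⅒)² = 1/100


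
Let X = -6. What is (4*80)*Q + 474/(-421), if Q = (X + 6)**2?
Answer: -474/421 ≈ -1.1259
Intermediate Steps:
Q = 0 (Q = (-6 + 6)**2 = 0**2 = 0)
(4*80)*Q + 474/(-421) = (4*80)*0 + 474/(-421) = 320*0 + 474*(-1/421) = 0 - 474/421 = -474/421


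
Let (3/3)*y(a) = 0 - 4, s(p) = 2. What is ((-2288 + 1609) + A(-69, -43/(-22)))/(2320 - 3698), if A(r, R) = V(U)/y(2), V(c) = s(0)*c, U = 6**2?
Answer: 697/1378 ≈ 0.50581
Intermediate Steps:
U = 36
V(c) = 2*c
y(a) = -4 (y(a) = 0 - 4 = -4)
A(r, R) = -18 (A(r, R) = (2*36)/(-4) = 72*(-1/4) = -18)
((-2288 + 1609) + A(-69, -43/(-22)))/(2320 - 3698) = ((-2288 + 1609) - 18)/(2320 - 3698) = (-679 - 18)/(-1378) = -697*(-1/1378) = 697/1378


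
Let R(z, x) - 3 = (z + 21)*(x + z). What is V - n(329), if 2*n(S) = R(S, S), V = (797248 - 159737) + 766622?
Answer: 2577963/2 ≈ 1.2890e+6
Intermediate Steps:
V = 1404133 (V = 637511 + 766622 = 1404133)
R(z, x) = 3 + (21 + z)*(x + z) (R(z, x) = 3 + (z + 21)*(x + z) = 3 + (21 + z)*(x + z))
n(S) = 3/2 + S² + 21*S (n(S) = (3 + S² + 21*S + 21*S + S*S)/2 = (3 + S² + 21*S + 21*S + S²)/2 = (3 + 2*S² + 42*S)/2 = 3/2 + S² + 21*S)
V - n(329) = 1404133 - (3/2 + 329² + 21*329) = 1404133 - (3/2 + 108241 + 6909) = 1404133 - 1*230303/2 = 1404133 - 230303/2 = 2577963/2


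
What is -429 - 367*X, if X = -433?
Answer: 158482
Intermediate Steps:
-429 - 367*X = -429 - 367*(-433) = -429 + 158911 = 158482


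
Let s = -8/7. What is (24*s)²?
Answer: 36864/49 ≈ 752.33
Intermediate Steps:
s = -8/7 (s = -8*⅐ = -8/7 ≈ -1.1429)
(24*s)² = (24*(-8/7))² = (-192/7)² = 36864/49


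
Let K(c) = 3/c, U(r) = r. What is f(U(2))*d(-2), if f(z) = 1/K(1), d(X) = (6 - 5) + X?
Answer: -⅓ ≈ -0.33333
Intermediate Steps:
d(X) = 1 + X
f(z) = ⅓ (f(z) = 1/(3/1) = 1/(3*1) = 1/3 = ⅓)
f(U(2))*d(-2) = (1 - 2)/3 = (⅓)*(-1) = -⅓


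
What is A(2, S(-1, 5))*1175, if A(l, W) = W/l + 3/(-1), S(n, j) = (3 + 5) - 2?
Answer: 0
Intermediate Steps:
S(n, j) = 6 (S(n, j) = 8 - 2 = 6)
A(l, W) = -3 + W/l (A(l, W) = W/l + 3*(-1) = W/l - 3 = -3 + W/l)
A(2, S(-1, 5))*1175 = (-3 + 6/2)*1175 = (-3 + 6*(½))*1175 = (-3 + 3)*1175 = 0*1175 = 0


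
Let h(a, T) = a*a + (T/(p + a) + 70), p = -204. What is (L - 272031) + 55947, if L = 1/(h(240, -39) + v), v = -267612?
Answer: -544384094640/2519317 ≈ -2.1608e+5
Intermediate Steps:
h(a, T) = 70 + a**2 + T/(-204 + a) (h(a, T) = a*a + (T/(-204 + a) + 70) = a**2 + (T/(-204 + a) + 70) = a**2 + (70 + T/(-204 + a)) = 70 + a**2 + T/(-204 + a))
L = -12/2519317 (L = 1/((-14280 - 39 + 240**3 - 204*240**2 + 70*240)/(-204 + 240) - 267612) = 1/((-14280 - 39 + 13824000 - 204*57600 + 16800)/36 - 267612) = 1/((-14280 - 39 + 13824000 - 11750400 + 16800)/36 - 267612) = 1/((1/36)*2076081 - 267612) = 1/(692027/12 - 267612) = 1/(-2519317/12) = -12/2519317 ≈ -4.7632e-6)
(L - 272031) + 55947 = (-12/2519317 - 272031) + 55947 = -685332322839/2519317 + 55947 = -544384094640/2519317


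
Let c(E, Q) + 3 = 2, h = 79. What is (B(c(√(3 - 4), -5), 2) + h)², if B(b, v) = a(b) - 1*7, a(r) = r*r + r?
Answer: 5184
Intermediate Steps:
a(r) = r + r² (a(r) = r² + r = r + r²)
c(E, Q) = -1 (c(E, Q) = -3 + 2 = -1)
B(b, v) = -7 + b*(1 + b) (B(b, v) = b*(1 + b) - 1*7 = b*(1 + b) - 7 = -7 + b*(1 + b))
(B(c(√(3 - 4), -5), 2) + h)² = ((-7 - (1 - 1)) + 79)² = ((-7 - 1*0) + 79)² = ((-7 + 0) + 79)² = (-7 + 79)² = 72² = 5184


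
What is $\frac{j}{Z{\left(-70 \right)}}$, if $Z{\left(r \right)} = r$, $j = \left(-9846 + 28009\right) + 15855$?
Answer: $- \frac{17009}{35} \approx -485.97$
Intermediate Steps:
$j = 34018$ ($j = 18163 + 15855 = 34018$)
$\frac{j}{Z{\left(-70 \right)}} = \frac{34018}{-70} = 34018 \left(- \frac{1}{70}\right) = - \frac{17009}{35}$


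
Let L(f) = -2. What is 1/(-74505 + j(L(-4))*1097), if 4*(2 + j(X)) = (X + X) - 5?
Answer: -4/316669 ≈ -1.2631e-5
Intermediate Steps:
j(X) = -13/4 + X/2 (j(X) = -2 + ((X + X) - 5)/4 = -2 + (2*X - 5)/4 = -2 + (-5 + 2*X)/4 = -2 + (-5/4 + X/2) = -13/4 + X/2)
1/(-74505 + j(L(-4))*1097) = 1/(-74505 + (-13/4 + (1/2)*(-2))*1097) = 1/(-74505 + (-13/4 - 1)*1097) = 1/(-74505 - 17/4*1097) = 1/(-74505 - 18649/4) = 1/(-316669/4) = -4/316669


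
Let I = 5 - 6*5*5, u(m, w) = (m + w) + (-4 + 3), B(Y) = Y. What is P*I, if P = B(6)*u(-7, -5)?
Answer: 11310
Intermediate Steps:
u(m, w) = -1 + m + w (u(m, w) = (m + w) - 1 = -1 + m + w)
P = -78 (P = 6*(-1 - 7 - 5) = 6*(-13) = -78)
I = -145 (I = 5 - 30*5 = 5 - 1*150 = 5 - 150 = -145)
P*I = -78*(-145) = 11310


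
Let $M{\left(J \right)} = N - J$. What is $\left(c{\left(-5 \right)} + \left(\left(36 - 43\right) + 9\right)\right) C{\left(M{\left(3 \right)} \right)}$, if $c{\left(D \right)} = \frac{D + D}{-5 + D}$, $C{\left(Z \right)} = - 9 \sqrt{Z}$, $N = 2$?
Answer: $- 27 i \approx - 27.0 i$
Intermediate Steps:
$M{\left(J \right)} = 2 - J$
$c{\left(D \right)} = \frac{2 D}{-5 + D}$
$\left(c{\left(-5 \right)} + \left(\left(36 - 43\right) + 9\right)\right) C{\left(M{\left(3 \right)} \right)} = \left(2 \left(-5\right) \frac{1}{-5 - 5} + \left(\left(36 - 43\right) + 9\right)\right) \left(- 9 \sqrt{2 - 3}\right) = \left(2 \left(-5\right) \frac{1}{-10} + \left(-7 + 9\right)\right) \left(- 9 \sqrt{2 - 3}\right) = \left(2 \left(-5\right) \left(- \frac{1}{10}\right) + 2\right) \left(- 9 \sqrt{-1}\right) = \left(1 + 2\right) \left(- 9 i\right) = 3 \left(- 9 i\right) = - 27 i$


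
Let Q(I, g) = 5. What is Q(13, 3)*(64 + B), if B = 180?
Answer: 1220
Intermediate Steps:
Q(13, 3)*(64 + B) = 5*(64 + 180) = 5*244 = 1220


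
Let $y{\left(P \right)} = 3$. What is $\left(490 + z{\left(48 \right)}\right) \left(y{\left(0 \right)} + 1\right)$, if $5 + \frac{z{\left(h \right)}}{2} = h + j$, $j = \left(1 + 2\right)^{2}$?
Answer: $2376$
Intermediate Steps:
$j = 9$ ($j = 3^{2} = 9$)
$z{\left(h \right)} = 8 + 2 h$ ($z{\left(h \right)} = -10 + 2 \left(h + 9\right) = -10 + 2 \left(9 + h\right) = -10 + \left(18 + 2 h\right) = 8 + 2 h$)
$\left(490 + z{\left(48 \right)}\right) \left(y{\left(0 \right)} + 1\right) = \left(490 + \left(8 + 2 \cdot 48\right)\right) \left(3 + 1\right) = \left(490 + \left(8 + 96\right)\right) 4 = \left(490 + 104\right) 4 = 594 \cdot 4 = 2376$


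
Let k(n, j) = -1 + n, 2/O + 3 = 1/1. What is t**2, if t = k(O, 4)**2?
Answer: 16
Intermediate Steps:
O = -1 (O = 2/(-3 + 1/1) = 2/(-3 + 1) = 2/(-2) = 2*(-1/2) = -1)
t = 4 (t = (-1 - 1)**2 = (-2)**2 = 4)
t**2 = 4**2 = 16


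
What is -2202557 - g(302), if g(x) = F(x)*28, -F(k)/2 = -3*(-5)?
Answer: -2201717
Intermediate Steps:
F(k) = -30 (F(k) = -(-6)*(-5) = -2*15 = -30)
g(x) = -840 (g(x) = -30*28 = -840)
-2202557 - g(302) = -2202557 - 1*(-840) = -2202557 + 840 = -2201717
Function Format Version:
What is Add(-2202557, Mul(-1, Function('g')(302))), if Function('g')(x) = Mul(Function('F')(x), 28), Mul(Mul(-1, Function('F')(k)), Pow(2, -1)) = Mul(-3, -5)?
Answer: -2201717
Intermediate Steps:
Function('F')(k) = -30 (Function('F')(k) = Mul(-2, Mul(-3, -5)) = Mul(-2, 15) = -30)
Function('g')(x) = -840 (Function('g')(x) = Mul(-30, 28) = -840)
Add(-2202557, Mul(-1, Function('g')(302))) = Add(-2202557, Mul(-1, -840)) = Add(-2202557, 840) = -2201717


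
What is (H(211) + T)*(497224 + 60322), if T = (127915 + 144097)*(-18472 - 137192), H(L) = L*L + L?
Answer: -23607853165906856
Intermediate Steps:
H(L) = L + L**2 (H(L) = L**2 + L = L + L**2)
T = -42342475968 (T = 272012*(-155664) = -42342475968)
(H(211) + T)*(497224 + 60322) = (211*(1 + 211) - 42342475968)*(497224 + 60322) = (211*212 - 42342475968)*557546 = (44732 - 42342475968)*557546 = -42342431236*557546 = -23607853165906856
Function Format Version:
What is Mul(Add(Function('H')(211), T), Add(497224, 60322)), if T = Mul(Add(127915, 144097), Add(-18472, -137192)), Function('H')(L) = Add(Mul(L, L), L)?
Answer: -23607853165906856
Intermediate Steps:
Function('H')(L) = Add(L, Pow(L, 2)) (Function('H')(L) = Add(Pow(L, 2), L) = Add(L, Pow(L, 2)))
T = -42342475968 (T = Mul(272012, -155664) = -42342475968)
Mul(Add(Function('H')(211), T), Add(497224, 60322)) = Mul(Add(Mul(211, Add(1, 211)), -42342475968), Add(497224, 60322)) = Mul(Add(Mul(211, 212), -42342475968), 557546) = Mul(Add(44732, -42342475968), 557546) = Mul(-42342431236, 557546) = -23607853165906856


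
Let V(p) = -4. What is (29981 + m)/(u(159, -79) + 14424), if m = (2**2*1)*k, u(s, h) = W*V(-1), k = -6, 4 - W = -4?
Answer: 29957/14392 ≈ 2.0815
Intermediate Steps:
W = 8 (W = 4 - 1*(-4) = 4 + 4 = 8)
u(s, h) = -32 (u(s, h) = 8*(-4) = -32)
m = -24 (m = (2**2*1)*(-6) = (4*1)*(-6) = 4*(-6) = -24)
(29981 + m)/(u(159, -79) + 14424) = (29981 - 24)/(-32 + 14424) = 29957/14392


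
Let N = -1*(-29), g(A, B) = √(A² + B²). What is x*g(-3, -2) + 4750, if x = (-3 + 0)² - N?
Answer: 4750 - 20*√13 ≈ 4677.9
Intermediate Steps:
N = 29
x = -20 (x = (-3 + 0)² - 1*29 = (-3)² - 29 = 9 - 29 = -20)
x*g(-3, -2) + 4750 = -20*√((-3)² + (-2)²) + 4750 = -20*√(9 + 4) + 4750 = -20*√13 + 4750 = 4750 - 20*√13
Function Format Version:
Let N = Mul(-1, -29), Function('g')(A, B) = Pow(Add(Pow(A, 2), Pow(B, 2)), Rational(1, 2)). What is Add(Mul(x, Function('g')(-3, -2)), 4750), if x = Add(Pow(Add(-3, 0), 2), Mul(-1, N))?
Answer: Add(4750, Mul(-20, Pow(13, Rational(1, 2)))) ≈ 4677.9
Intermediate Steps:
N = 29
x = -20 (x = Add(Pow(Add(-3, 0), 2), Mul(-1, 29)) = Add(Pow(-3, 2), -29) = Add(9, -29) = -20)
Add(Mul(x, Function('g')(-3, -2)), 4750) = Add(Mul(-20, Pow(Add(Pow(-3, 2), Pow(-2, 2)), Rational(1, 2))), 4750) = Add(Mul(-20, Pow(Add(9, 4), Rational(1, 2))), 4750) = Add(Mul(-20, Pow(13, Rational(1, 2))), 4750) = Add(4750, Mul(-20, Pow(13, Rational(1, 2))))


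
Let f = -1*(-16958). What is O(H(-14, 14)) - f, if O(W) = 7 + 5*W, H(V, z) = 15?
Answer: -16876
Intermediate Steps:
f = 16958
O(H(-14, 14)) - f = (7 + 5*15) - 1*16958 = (7 + 75) - 16958 = 82 - 16958 = -16876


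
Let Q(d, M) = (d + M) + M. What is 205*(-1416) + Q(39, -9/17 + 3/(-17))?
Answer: -4934121/17 ≈ -2.9024e+5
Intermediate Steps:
Q(d, M) = d + 2*M (Q(d, M) = (M + d) + M = d + 2*M)
205*(-1416) + Q(39, -9/17 + 3/(-17)) = 205*(-1416) + (39 + 2*(-9/17 + 3/(-17))) = -290280 + (39 + 2*(-9*1/17 + 3*(-1/17))) = -290280 + (39 + 2*(-9/17 - 3/17)) = -290280 + (39 + 2*(-12/17)) = -290280 + (39 - 24/17) = -290280 + 639/17 = -4934121/17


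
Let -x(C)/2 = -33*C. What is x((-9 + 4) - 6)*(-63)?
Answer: 45738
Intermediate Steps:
x(C) = 66*C (x(C) = -(-66)*C = 66*C)
x((-9 + 4) - 6)*(-63) = (66*((-9 + 4) - 6))*(-63) = (66*(-5 - 6))*(-63) = (66*(-11))*(-63) = -726*(-63) = 45738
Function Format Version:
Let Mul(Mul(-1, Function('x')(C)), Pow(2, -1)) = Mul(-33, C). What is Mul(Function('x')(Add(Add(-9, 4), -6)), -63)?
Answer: 45738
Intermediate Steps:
Function('x')(C) = Mul(66, C) (Function('x')(C) = Mul(-2, Mul(-33, C)) = Mul(66, C))
Mul(Function('x')(Add(Add(-9, 4), -6)), -63) = Mul(Mul(66, Add(Add(-9, 4), -6)), -63) = Mul(Mul(66, Add(-5, -6)), -63) = Mul(Mul(66, -11), -63) = Mul(-726, -63) = 45738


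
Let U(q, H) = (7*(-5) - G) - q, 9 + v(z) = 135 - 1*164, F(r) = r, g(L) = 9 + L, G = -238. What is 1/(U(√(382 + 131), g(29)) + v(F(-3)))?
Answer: 55/8904 + √57/8904 ≈ 0.0070249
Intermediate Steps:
v(z) = -38 (v(z) = -9 + (135 - 1*164) = -9 + (135 - 164) = -9 - 29 = -38)
U(q, H) = 203 - q (U(q, H) = (7*(-5) - 1*(-238)) - q = (-35 + 238) - q = 203 - q)
1/(U(√(382 + 131), g(29)) + v(F(-3))) = 1/((203 - √(382 + 131)) - 38) = 1/((203 - √513) - 38) = 1/((203 - 3*√57) - 38) = 1/(165 - 3*√57)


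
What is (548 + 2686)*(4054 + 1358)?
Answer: 17502408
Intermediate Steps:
(548 + 2686)*(4054 + 1358) = 3234*5412 = 17502408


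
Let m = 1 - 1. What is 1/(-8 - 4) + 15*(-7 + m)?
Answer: -1261/12 ≈ -105.08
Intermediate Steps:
m = 0
1/(-8 - 4) + 15*(-7 + m) = 1/(-8 - 4) + 15*(-7 + 0) = 1/(-12) + 15*(-7) = -1/12 - 105 = -1261/12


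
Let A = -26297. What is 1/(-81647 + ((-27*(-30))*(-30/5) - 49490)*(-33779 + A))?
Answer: 1/3265048953 ≈ 3.0627e-10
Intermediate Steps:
1/(-81647 + ((-27*(-30))*(-30/5) - 49490)*(-33779 + A)) = 1/(-81647 + ((-27*(-30))*(-30/5) - 49490)*(-33779 - 26297)) = 1/(-81647 + (810*(-30*1/5) - 49490)*(-60076)) = 1/(-81647 + (810*(-6) - 49490)*(-60076)) = 1/(-81647 + (-4860 - 49490)*(-60076)) = 1/(-81647 - 54350*(-60076)) = 1/(-81647 + 3265130600) = 1/3265048953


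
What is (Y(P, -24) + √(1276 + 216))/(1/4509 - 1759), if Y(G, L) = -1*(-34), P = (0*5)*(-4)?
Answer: -76653/3965665 - 4509*√373/3965665 ≈ -0.041288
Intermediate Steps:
P = 0 (P = 0*(-4) = 0)
Y(G, L) = 34
(Y(P, -24) + √(1276 + 216))/(1/4509 - 1759) = (34 + √(1276 + 216))/(1/4509 - 1759) = (34 + √1492)/(1/4509 - 1759) = (34 + 2*√373)/(-7931330/4509) = (34 + 2*√373)*(-4509/7931330) = -76653/3965665 - 4509*√373/3965665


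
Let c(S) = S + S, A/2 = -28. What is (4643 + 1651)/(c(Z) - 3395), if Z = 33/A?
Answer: -176232/95093 ≈ -1.8533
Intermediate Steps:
A = -56 (A = 2*(-28) = -56)
Z = -33/56 (Z = 33/(-56) = 33*(-1/56) = -33/56 ≈ -0.58929)
c(S) = 2*S
(4643 + 1651)/(c(Z) - 3395) = (4643 + 1651)/(2*(-33/56) - 3395) = 6294/(-33/28 - 3395) = 6294/(-95093/28) = 6294*(-28/95093) = -176232/95093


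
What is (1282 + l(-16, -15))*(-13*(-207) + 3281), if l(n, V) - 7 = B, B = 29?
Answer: 7871096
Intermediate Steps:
l(n, V) = 36 (l(n, V) = 7 + 29 = 36)
(1282 + l(-16, -15))*(-13*(-207) + 3281) = (1282 + 36)*(-13*(-207) + 3281) = 1318*(2691 + 3281) = 1318*5972 = 7871096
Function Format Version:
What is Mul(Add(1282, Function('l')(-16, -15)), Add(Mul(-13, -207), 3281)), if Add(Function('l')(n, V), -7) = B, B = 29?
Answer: 7871096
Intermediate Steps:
Function('l')(n, V) = 36 (Function('l')(n, V) = Add(7, 29) = 36)
Mul(Add(1282, Function('l')(-16, -15)), Add(Mul(-13, -207), 3281)) = Mul(Add(1282, 36), Add(Mul(-13, -207), 3281)) = Mul(1318, Add(2691, 3281)) = Mul(1318, 5972) = 7871096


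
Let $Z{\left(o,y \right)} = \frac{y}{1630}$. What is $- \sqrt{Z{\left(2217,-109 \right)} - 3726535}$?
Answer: $- \frac{i \sqrt{9901031019170}}{1630} \approx - 1930.4 i$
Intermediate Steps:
$Z{\left(o,y \right)} = \frac{y}{1630}$ ($Z{\left(o,y \right)} = y \frac{1}{1630} = \frac{y}{1630}$)
$- \sqrt{Z{\left(2217,-109 \right)} - 3726535} = - \sqrt{\frac{1}{1630} \left(-109\right) - 3726535} = - \sqrt{- \frac{109}{1630} - 3726535} = - \sqrt{- \frac{6074252159}{1630}} = - \frac{i \sqrt{9901031019170}}{1630}$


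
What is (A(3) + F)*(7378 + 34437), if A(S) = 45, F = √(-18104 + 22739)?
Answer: 1881675 + 125445*√515 ≈ 4.7285e+6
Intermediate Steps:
F = 3*√515 (F = √4635 = 3*√515 ≈ 68.081)
(A(3) + F)*(7378 + 34437) = (45 + 3*√515)*(7378 + 34437) = (45 + 3*√515)*41815 = 1881675 + 125445*√515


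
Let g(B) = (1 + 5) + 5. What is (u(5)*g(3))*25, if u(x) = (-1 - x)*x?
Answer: -8250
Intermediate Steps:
g(B) = 11 (g(B) = 6 + 5 = 11)
u(x) = x*(-1 - x)
(u(5)*g(3))*25 = (-1*5*(1 + 5)*11)*25 = (-1*5*6*11)*25 = -30*11*25 = -330*25 = -8250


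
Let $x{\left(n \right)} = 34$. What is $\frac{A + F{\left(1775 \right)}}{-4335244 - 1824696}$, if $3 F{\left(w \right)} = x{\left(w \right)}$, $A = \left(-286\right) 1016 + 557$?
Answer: $\frac{870023}{18479820} \approx 0.04708$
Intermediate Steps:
$A = -290019$ ($A = -290576 + 557 = -290019$)
$F{\left(w \right)} = \frac{34}{3}$ ($F{\left(w \right)} = \frac{1}{3} \cdot 34 = \frac{34}{3}$)
$\frac{A + F{\left(1775 \right)}}{-4335244 - 1824696} = \frac{-290019 + \frac{34}{3}}{-4335244 - 1824696} = - \frac{870023}{3 \left(-6159940\right)} = \left(- \frac{870023}{3}\right) \left(- \frac{1}{6159940}\right) = \frac{870023}{18479820}$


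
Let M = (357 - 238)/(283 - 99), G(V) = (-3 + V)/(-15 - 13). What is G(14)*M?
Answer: -187/736 ≈ -0.25408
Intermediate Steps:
G(V) = 3/28 - V/28 (G(V) = (-3 + V)/(-28) = (-3 + V)*(-1/28) = 3/28 - V/28)
M = 119/184 ≈ 0.64674
G(14)*M = (3/28 - 1/28*14)*(119/184) = (3/28 - 1/2)*(119/184) = -11/28*119/184 = -187/736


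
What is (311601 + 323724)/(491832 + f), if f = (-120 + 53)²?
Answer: 635325/496321 ≈ 1.2801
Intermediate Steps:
f = 4489 (f = (-67)² = 4489)
(311601 + 323724)/(491832 + f) = (311601 + 323724)/(491832 + 4489) = 635325/496321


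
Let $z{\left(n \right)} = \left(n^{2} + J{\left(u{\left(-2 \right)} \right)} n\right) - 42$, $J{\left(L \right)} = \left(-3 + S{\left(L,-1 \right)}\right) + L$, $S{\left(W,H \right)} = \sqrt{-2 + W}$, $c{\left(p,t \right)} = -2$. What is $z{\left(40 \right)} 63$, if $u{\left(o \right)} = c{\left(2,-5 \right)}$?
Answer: $85554 + 5040 i \approx 85554.0 + 5040.0 i$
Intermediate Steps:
$u{\left(o \right)} = -2$
$J{\left(L \right)} = -3 + L + \sqrt{-2 + L}$ ($J{\left(L \right)} = \left(-3 + \sqrt{-2 + L}\right) + L = -3 + L + \sqrt{-2 + L}$)
$z{\left(n \right)} = -42 + n^{2} + n \left(-5 + 2 i\right)$ ($z{\left(n \right)} = \left(n^{2} + \left(-3 - 2 + \sqrt{-2 - 2}\right) n\right) - 42 = \left(n^{2} + \left(-3 - 2 + \sqrt{-4}\right) n\right) - 42 = \left(n^{2} + \left(-3 - 2 + 2 i\right) n\right) - 42 = \left(n^{2} + \left(-5 + 2 i\right) n\right) - 42 = \left(n^{2} + n \left(-5 + 2 i\right)\right) - 42 = -42 + n^{2} + n \left(-5 + 2 i\right)$)
$z{\left(40 \right)} 63 = \left(-42 + 40^{2} - 40 \left(5 - 2 i\right)\right) 63 = \left(-42 + 1600 - \left(200 - 80 i\right)\right) 63 = \left(1358 + 80 i\right) 63 = 85554 + 5040 i$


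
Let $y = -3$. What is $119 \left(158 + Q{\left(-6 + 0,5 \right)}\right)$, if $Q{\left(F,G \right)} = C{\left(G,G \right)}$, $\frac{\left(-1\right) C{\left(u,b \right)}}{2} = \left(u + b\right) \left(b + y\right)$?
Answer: $14042$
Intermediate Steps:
$C{\left(u,b \right)} = - 2 \left(-3 + b\right) \left(b + u\right)$ ($C{\left(u,b \right)} = - 2 \left(u + b\right) \left(b - 3\right) = - 2 \left(b + u\right) \left(-3 + b\right) = - 2 \left(-3 + b\right) \left(b + u\right)$)
$Q{\left(F,G \right)} = - 4 G^{2} + 12 G$ ($Q{\left(F,G \right)} = - 2 G^{2} + 6 G + 6 G - 2 G G = - 2 G^{2} + 6 G + 6 G - 2 G^{2} = - 4 G^{2} + 12 G$)
$119 \left(158 + Q{\left(-6 + 0,5 \right)}\right) = 119 \left(158 + 4 \cdot 5 \left(3 - 5\right)\right) = 119 \left(158 + 4 \cdot 5 \left(-2\right)\right) = 119 \left(158 - 40\right) = 119 \cdot 118 = 14042$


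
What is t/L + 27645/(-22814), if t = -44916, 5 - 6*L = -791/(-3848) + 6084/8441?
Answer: -199705800479148357/3018674950478 ≈ -66157.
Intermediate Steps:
L = 132316777/194885808 (L = 5/6 - (-791/(-3848) + 6084/8441)/6 = 5/6 - (-791*(-1/3848) + 6084*(1/8441))/6 = 5/6 - (791/3848 + 6084/8441)/6 = 5/6 - 1/6*30088063/32480968 = 5/6 - 30088063/194885808 = 132316777/194885808 ≈ 0.67895)
t/L + 27645/(-22814) = -44916/132316777/194885808 + 27645/(-22814) = -44916*194885808/132316777 + 27645*(-1/22814) = -8753490952128/132316777 - 27645/22814 = -199705800479148357/3018674950478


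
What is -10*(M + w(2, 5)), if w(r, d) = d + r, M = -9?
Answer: 20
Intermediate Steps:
-10*(M + w(2, 5)) = -10*(-9 + (5 + 2)) = -10*(-9 + 7) = -10*(-2) = 20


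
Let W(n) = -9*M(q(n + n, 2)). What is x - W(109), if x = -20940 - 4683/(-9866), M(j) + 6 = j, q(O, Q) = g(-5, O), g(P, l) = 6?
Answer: -206589357/9866 ≈ -20940.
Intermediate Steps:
q(O, Q) = 6
M(j) = -6 + j
W(n) = 0 (W(n) = -9*(-6 + 6) = -9*0 = 0)
x = -206589357/9866 (x = -20940 - 4683*(-1/9866) = -20940 + 4683/9866 = -206589357/9866 ≈ -20940.)
x - W(109) = -206589357/9866 - 1*0 = -206589357/9866 + 0 = -206589357/9866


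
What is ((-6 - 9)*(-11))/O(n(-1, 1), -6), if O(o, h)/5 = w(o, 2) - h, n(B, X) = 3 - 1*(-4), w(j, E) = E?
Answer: 33/8 ≈ 4.1250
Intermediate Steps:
n(B, X) = 7 (n(B, X) = 3 + 4 = 7)
O(o, h) = 10 - 5*h (O(o, h) = 5*(2 - h) = 10 - 5*h)
((-6 - 9)*(-11))/O(n(-1, 1), -6) = ((-6 - 9)*(-11))/(10 - 5*(-6)) = (-15*(-11))/(10 + 30) = 165/40 = 165*(1/40) = 33/8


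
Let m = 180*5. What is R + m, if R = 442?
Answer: 1342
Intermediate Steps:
m = 900
R + m = 442 + 900 = 1342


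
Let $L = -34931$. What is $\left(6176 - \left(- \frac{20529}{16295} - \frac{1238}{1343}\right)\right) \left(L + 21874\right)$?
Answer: $- \frac{1765364767623369}{21884185} \approx -8.0669 \cdot 10^{7}$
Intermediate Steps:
$\left(6176 - \left(- \frac{20529}{16295} - \frac{1238}{1343}\right)\right) \left(L + 21874\right) = \left(6176 - \left(- \frac{20529}{16295} - \frac{1238}{1343}\right)\right) \left(-34931 + 21874\right) = \left(6176 - - \frac{47743657}{21884185}\right) \left(-13057\right) = \left(6176 + \left(\frac{1238}{1343} + \frac{20529}{16295}\right)\right) \left(-13057\right) = \left(6176 + \frac{47743657}{21884185}\right) \left(-13057\right) = \frac{135204470217}{21884185} \left(-13057\right) = - \frac{1765364767623369}{21884185}$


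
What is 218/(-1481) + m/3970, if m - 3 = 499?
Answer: -60999/2939785 ≈ -0.020749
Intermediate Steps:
m = 502 (m = 3 + 499 = 502)
218/(-1481) + m/3970 = 218/(-1481) + 502/3970 = 218*(-1/1481) + 502*(1/3970) = -218/1481 + 251/1985 = -60999/2939785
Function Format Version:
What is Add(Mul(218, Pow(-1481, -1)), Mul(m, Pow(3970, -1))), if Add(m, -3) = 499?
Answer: Rational(-60999, 2939785) ≈ -0.020749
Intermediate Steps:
m = 502 (m = Add(3, 499) = 502)
Add(Mul(218, Pow(-1481, -1)), Mul(m, Pow(3970, -1))) = Add(Mul(218, Pow(-1481, -1)), Mul(502, Pow(3970, -1))) = Add(Mul(218, Rational(-1, 1481)), Mul(502, Rational(1, 3970))) = Add(Rational(-218, 1481), Rational(251, 1985)) = Rational(-60999, 2939785)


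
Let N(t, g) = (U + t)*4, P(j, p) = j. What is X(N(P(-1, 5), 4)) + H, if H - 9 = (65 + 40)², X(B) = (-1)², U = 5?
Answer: 11035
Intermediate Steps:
N(t, g) = 20 + 4*t (N(t, g) = (5 + t)*4 = 20 + 4*t)
X(B) = 1
H = 11034 (H = 9 + (65 + 40)² = 9 + 105² = 9 + 11025 = 11034)
X(N(P(-1, 5), 4)) + H = 1 + 11034 = 11035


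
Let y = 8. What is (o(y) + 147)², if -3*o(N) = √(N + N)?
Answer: 190969/9 ≈ 21219.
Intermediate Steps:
o(N) = -√2*√N/3 (o(N) = -√(N + N)/3 = -√2*√N/3)
(o(y) + 147)² = (-√2*√8/3 + 147)² = (-√2*2*√2/3 + 147)² = (-4/3 + 147)² = (437/3)² = 190969/9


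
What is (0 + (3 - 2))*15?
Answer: 15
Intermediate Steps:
(0 + (3 - 2))*15 = (0 + 1)*15 = 1*15 = 15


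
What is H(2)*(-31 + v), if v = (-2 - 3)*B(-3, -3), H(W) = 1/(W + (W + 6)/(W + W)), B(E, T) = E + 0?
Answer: -4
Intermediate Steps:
B(E, T) = E
H(W) = 1/(W + (6 + W)/(2*W)) (H(W) = 1/(W + (6 + W)/((2*W))) = 1/(W + (6 + W)*(1/(2*W))) = 1/(W + (6 + W)/(2*W)))
v = 15 (v = (-2 - 3)*(-3) = -5*(-3) = 15)
H(2)*(-31 + v) = (2*2/(6 + 2 + 2*2**2))*(-31 + 15) = (2*2/(6 + 2 + 2*4))*(-16) = (2*2/(6 + 2 + 8))*(-16) = (2*2/16)*(-16) = (2*2*(1/16))*(-16) = (1/4)*(-16) = -4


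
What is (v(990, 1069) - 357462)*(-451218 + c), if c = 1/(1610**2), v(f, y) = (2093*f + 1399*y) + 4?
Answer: -3754590243846215257/2592100 ≈ -1.4485e+12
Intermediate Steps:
v(f, y) = 4 + 1399*y + 2093*f (v(f, y) = (1399*y + 2093*f) + 4 = 4 + 1399*y + 2093*f)
c = 1/2592100 ≈ 3.8579e-7
(v(990, 1069) - 357462)*(-451218 + c) = ((4 + 1399*1069 + 2093*990) - 357462)*(-451218 + 1/2592100) = ((4 + 1495531 + 2072070) - 357462)*(-1169602177799/2592100) = (3567605 - 357462)*(-1169602177799/2592100) = 3210143*(-1169602177799/2592100) = -3754590243846215257/2592100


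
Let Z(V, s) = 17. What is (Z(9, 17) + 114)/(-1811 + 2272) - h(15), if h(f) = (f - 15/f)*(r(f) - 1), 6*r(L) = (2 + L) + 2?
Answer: -41558/1383 ≈ -30.049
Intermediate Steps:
r(L) = 2/3 + L/6 (r(L) = ((2 + L) + 2)/6 = (4 + L)/6 = 2/3 + L/6)
h(f) = (-1/3 + f/6)*(f - 15/f) (h(f) = (f - 15/f)*((2/3 + f/6) - 1) = (f - 15/f)*(-1/3 + f/6) = (-1/3 + f/6)*(f - 15/f))
(Z(9, 17) + 114)/(-1811 + 2272) - h(15) = (17 + 114)/(-1811 + 2272) - (30 - 15*15 + 15**2*(-2 + 15))/(6*15) = 131/461 - (30 - 225 + 225*13)/(6*15) = 131*(1/461) - (30 - 225 + 2925)/(6*15) = 131/461 - 2730/(6*15) = 131/461 - 1*91/3 = 131/461 - 91/3 = -41558/1383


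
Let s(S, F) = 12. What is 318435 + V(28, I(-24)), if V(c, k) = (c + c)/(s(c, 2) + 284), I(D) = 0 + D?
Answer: 11782102/37 ≈ 3.1844e+5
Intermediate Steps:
I(D) = D
V(c, k) = c/148 (V(c, k) = (c + c)/(12 + 284) = (2*c)/296 = (2*c)*(1/296) = c/148)
318435 + V(28, I(-24)) = 318435 + (1/148)*28 = 318435 + 7/37 = 11782102/37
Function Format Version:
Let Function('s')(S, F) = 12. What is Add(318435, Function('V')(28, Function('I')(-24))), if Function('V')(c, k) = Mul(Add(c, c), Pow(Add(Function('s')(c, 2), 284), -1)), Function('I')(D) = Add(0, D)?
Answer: Rational(11782102, 37) ≈ 3.1844e+5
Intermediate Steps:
Function('I')(D) = D
Function('V')(c, k) = Mul(Rational(1, 148), c) (Function('V')(c, k) = Mul(Add(c, c), Pow(Add(12, 284), -1)) = Mul(Mul(2, c), Pow(296, -1)) = Mul(Mul(2, c), Rational(1, 296)) = Mul(Rational(1, 148), c))
Add(318435, Function('V')(28, Function('I')(-24))) = Add(318435, Mul(Rational(1, 148), 28)) = Add(318435, Rational(7, 37)) = Rational(11782102, 37)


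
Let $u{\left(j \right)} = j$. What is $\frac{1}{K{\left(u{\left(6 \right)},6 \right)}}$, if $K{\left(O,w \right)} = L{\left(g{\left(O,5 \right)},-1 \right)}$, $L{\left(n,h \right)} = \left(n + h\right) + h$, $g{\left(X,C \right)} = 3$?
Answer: $1$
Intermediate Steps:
$L{\left(n,h \right)} = n + 2 h$ ($L{\left(n,h \right)} = \left(h + n\right) + h = n + 2 h$)
$K{\left(O,w \right)} = 1$ ($K{\left(O,w \right)} = 3 + 2 \left(-1\right) = 3 - 2 = 1$)
$\frac{1}{K{\left(u{\left(6 \right)},6 \right)}} = 1^{-1} = 1$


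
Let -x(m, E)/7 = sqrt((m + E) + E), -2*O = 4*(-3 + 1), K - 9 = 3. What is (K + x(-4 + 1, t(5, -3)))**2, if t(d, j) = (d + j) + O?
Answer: 81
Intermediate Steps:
K = 12 (K = 9 + 3 = 12)
O = 4 (O = -2*(-3 + 1) = -2*(-2) = -1/2*(-8) = 4)
t(d, j) = 4 + d + j (t(d, j) = (d + j) + 4 = 4 + d + j)
x(m, E) = -7*sqrt(m + 2*E) (x(m, E) = -7*sqrt((m + E) + E) = -7*sqrt((E + m) + E) = -7*sqrt(m + 2*E))
(K + x(-4 + 1, t(5, -3)))**2 = (12 - 7*sqrt((-4 + 1) + 2*(4 + 5 - 3)))**2 = (12 - 7*sqrt(-3 + 2*6))**2 = (12 - 7*sqrt(-3 + 12))**2 = (12 - 7*sqrt(9))**2 = (12 - 7*3)**2 = (12 - 21)**2 = (-9)**2 = 81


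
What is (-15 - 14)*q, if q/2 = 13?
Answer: -754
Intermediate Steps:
q = 26 (q = 2*13 = 26)
(-15 - 14)*q = (-15 - 14)*26 = -29*26 = -754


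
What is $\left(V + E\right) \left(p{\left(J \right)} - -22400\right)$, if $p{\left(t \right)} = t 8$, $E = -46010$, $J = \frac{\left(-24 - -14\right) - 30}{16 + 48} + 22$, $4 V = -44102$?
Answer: $- \frac{2574696541}{2} \approx -1.2873 \cdot 10^{9}$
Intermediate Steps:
$V = - \frac{22051}{2}$ ($V = \frac{1}{4} \left(-44102\right) = - \frac{22051}{2} \approx -11026.0$)
$J = \frac{171}{8}$ ($J = \frac{\left(-24 + 14\right) - 30}{64} + 22 = \left(-10 - 30\right) \frac{1}{64} + 22 = \left(-40\right) \frac{1}{64} + 22 = - \frac{5}{8} + 22 = \frac{171}{8} \approx 21.375$)
$p{\left(t \right)} = 8 t$
$\left(V + E\right) \left(p{\left(J \right)} - -22400\right) = \left(- \frac{22051}{2} - 46010\right) \left(8 \cdot \frac{171}{8} - -22400\right) = - \frac{114071 \left(171 + 22400\right)}{2} = \left(- \frac{114071}{2}\right) 22571 = - \frac{2574696541}{2}$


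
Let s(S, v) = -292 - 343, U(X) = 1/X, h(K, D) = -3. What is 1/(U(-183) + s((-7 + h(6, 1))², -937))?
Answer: -183/116206 ≈ -0.0015748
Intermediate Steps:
s(S, v) = -635
1/(U(-183) + s((-7 + h(6, 1))², -937)) = 1/(1/(-183) - 635) = 1/(-1/183 - 635) = 1/(-116206/183) = -183/116206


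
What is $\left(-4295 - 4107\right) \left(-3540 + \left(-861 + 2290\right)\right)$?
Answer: $17736622$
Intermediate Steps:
$\left(-4295 - 4107\right) \left(-3540 + \left(-861 + 2290\right)\right) = - 8402 \left(-3540 + 1429\right) = \left(-8402\right) \left(-2111\right) = 17736622$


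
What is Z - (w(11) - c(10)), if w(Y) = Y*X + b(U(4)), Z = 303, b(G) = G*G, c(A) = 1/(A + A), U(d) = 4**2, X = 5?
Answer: -159/20 ≈ -7.9500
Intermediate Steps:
U(d) = 16
c(A) = 1/(2*A)
b(G) = G**2
w(Y) = 256 + 5*Y (w(Y) = Y*5 + 16**2 = 5*Y + 256 = 256 + 5*Y)
Z - (w(11) - c(10)) = 303 - ((256 + 5*11) - 1/(2*10)) = 303 - ((256 + 55) - 1/(2*10)) = 303 - (311 - 1*1/20) = 303 - (311 - 1/20) = 303 - 1*6219/20 = 303 - 6219/20 = -159/20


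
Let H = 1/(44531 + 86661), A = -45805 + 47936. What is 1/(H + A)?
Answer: 131192/279570153 ≈ 0.00046926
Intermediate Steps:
A = 2131
H = 1/131192 ≈ 7.6224e-6
1/(H + A) = 1/(1/131192 + 2131) = 1/(279570153/131192) = 131192/279570153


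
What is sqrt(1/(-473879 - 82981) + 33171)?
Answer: 7*sqrt(52480086119565)/278430 ≈ 182.13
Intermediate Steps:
sqrt(1/(-473879 - 82981) + 33171) = sqrt(1/(-556860) + 33171) = sqrt(-1/556860 + 33171) = sqrt(18471603059/556860) = 7*sqrt(52480086119565)/278430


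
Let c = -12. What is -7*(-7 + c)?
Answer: 133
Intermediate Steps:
-7*(-7 + c) = -7*(-7 - 12) = -7*(-19) = 133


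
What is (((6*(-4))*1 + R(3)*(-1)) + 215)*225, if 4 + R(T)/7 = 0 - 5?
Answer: 57150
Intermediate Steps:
R(T) = -63 (R(T) = -28 + 7*(0 - 5) = -28 + 7*(-5) = -28 - 35 = -63)
(((6*(-4))*1 + R(3)*(-1)) + 215)*225 = (((6*(-4))*1 - 63*(-1)) + 215)*225 = ((-24*1 + 63) + 215)*225 = ((-24 + 63) + 215)*225 = (39 + 215)*225 = 254*225 = 57150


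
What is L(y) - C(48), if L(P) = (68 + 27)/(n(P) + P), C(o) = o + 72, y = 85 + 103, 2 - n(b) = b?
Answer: -145/2 ≈ -72.500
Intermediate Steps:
n(b) = 2 - b
y = 188
C(o) = 72 + o
L(P) = 95/2 (L(P) = (68 + 27)/((2 - P) + P) = 95/2)
L(y) - C(48) = 95/2 - (72 + 48) = 95/2 - 1*120 = 95/2 - 120 = -145/2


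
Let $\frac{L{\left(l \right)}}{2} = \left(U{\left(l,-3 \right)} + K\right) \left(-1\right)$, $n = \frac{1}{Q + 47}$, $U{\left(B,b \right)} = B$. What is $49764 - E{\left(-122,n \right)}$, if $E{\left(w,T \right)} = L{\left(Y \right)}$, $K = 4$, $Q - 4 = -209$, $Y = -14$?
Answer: $49744$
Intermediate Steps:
$Q = -205$ ($Q = 4 - 209 = -205$)
$n = - \frac{1}{158}$ ($n = \frac{1}{-205 + 47} = \frac{1}{-158} = - \frac{1}{158} \approx -0.0063291$)
$L{\left(l \right)} = -8 - 2 l$ ($L{\left(l \right)} = 2 \left(l + 4\right) \left(-1\right) = 2 \left(4 + l\right) \left(-1\right) = 2 \left(-4 - l\right) = -8 - 2 l$)
$E{\left(w,T \right)} = 20$ ($E{\left(w,T \right)} = -8 - -28 = -8 + 28 = 20$)
$49764 - E{\left(-122,n \right)} = 49764 - 20 = 49744$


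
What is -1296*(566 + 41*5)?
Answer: -999216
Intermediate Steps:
-1296*(566 + 41*5) = -1296*(566 + 205) = -1296*771 = -999216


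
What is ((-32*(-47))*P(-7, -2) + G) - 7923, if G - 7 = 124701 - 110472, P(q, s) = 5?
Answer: 13833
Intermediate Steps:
G = 14236 (G = 7 + (124701 - 110472) = 7 + 14229 = 14236)
((-32*(-47))*P(-7, -2) + G) - 7923 = (-32*(-47)*5 + 14236) - 7923 = (1504*5 + 14236) - 7923 = (7520 + 14236) - 7923 = 21756 - 7923 = 13833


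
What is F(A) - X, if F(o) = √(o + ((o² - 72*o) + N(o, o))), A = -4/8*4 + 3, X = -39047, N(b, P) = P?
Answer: 39047 + I*√69 ≈ 39047.0 + 8.3066*I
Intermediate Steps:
A = 1 (A = -4*⅛*4 + 3 = -½*4 + 3 = -2 + 3 = 1)
F(o) = √(o² - 70*o) (F(o) = √(o + ((o² - 72*o) + o)) = √(o + (o² - 71*o)) = √(o² - 70*o))
F(A) - X = √(1*(-70 + 1)) - 1*(-39047) = √(1*(-69)) + 39047 = √(-69) + 39047 = I*√69 + 39047 = 39047 + I*√69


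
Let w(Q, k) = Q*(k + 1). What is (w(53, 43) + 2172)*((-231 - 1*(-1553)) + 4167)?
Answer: 24722456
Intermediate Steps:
w(Q, k) = Q*(1 + k)
(w(53, 43) + 2172)*((-231 - 1*(-1553)) + 4167) = (53*(1 + 43) + 2172)*((-231 - 1*(-1553)) + 4167) = (53*44 + 2172)*((-231 + 1553) + 4167) = (2332 + 2172)*(1322 + 4167) = 4504*5489 = 24722456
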